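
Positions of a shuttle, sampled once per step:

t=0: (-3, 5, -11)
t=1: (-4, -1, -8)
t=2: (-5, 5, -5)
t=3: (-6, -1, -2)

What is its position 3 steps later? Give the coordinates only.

First: linear, -1 per step → -9 at step 6.
Second: cycles through 5, -1 every 2 steps. Step 6 lands at position 0 of the cycle → 5.
Third: linear, +3 per step → 7 at step 6.

(-9, 5, 7)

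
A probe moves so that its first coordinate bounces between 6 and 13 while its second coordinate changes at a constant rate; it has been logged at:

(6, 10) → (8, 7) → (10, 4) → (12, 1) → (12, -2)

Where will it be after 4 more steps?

The first coordinate travels 2 per step and bounces off the walls at 6 and 13.
  step 5: 12 → 10
  step 6: 10 → 8
  step 7: 8 → 6
  step 8: 6 → 8
The second coordinate changes by -3 each step: at step 8 it is -14.

(8, -14)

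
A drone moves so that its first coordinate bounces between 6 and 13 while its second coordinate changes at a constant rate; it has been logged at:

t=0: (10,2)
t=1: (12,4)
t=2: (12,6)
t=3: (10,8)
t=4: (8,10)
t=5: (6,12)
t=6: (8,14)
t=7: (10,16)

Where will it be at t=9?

The first coordinate travels 2 per step and bounces off the walls at 6 and 13.
  step 8: 10 → 12
  step 9: 12 → 12
The second coordinate changes by +2 each step: at step 9 it is 20.

(12,20)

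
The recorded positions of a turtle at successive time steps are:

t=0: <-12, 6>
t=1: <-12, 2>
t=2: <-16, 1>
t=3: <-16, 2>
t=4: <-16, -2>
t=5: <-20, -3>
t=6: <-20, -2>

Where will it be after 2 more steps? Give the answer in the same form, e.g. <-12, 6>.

<-24, -7>

Step-to-step displacements: <+0, -4>, <-4, -1>, <+0, +1>, <+0, -4>, <-4, -1>, <+0, +1> — a repeating cycle of length 3.
step 7: apply <+0, -4> → <-20, -6>
step 8: apply <-4, -1> → <-24, -7>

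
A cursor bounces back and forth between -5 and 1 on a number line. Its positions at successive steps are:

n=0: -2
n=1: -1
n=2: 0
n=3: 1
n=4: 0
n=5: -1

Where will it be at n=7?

The value reflects between -5 and 1, moving 1 per step.
  step 6: -1 → -2
  step 7: -2 → -3

-3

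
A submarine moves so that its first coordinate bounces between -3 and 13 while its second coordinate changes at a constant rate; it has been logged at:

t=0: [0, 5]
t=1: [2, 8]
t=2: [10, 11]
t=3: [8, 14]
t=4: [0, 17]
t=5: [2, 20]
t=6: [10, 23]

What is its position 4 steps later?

The first coordinate travels 8 per step and bounces off the walls at -3 and 13.
  step 7: 10 → 8
  step 8: 8 → 0
  step 9: 0 → 2
  step 10: 2 → 10
The second coordinate changes by +3 each step: at step 10 it is 35.

[10, 35]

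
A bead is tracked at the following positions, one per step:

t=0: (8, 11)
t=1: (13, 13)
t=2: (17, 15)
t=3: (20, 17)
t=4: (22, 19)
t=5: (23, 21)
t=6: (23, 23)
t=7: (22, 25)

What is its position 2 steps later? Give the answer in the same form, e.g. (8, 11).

Successive displacements: (+5, +2), (+4, +2), (+3, +2), (+2, +2), (+1, +2), (+0, +2), (-1, +2) — each changes by (-1, +0).
step 8: (22, 25) + (-2, +2) → (20, 27)
step 9: (20, 27) + (-3, +2) → (17, 29)

(17, 29)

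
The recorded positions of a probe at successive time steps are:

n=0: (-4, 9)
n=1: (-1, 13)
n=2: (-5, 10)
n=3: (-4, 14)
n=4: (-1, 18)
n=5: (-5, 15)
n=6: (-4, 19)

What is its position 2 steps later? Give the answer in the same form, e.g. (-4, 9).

The moves between consecutive positions are (+3, +4), (-4, -3), (+1, +4), (+3, +4), (-4, -3), (+1, +4); they repeat the 3-cycle [(+3, +4), (-4, -3), (+1, +4)].
step 7: apply (+3, +4) → (-1, 23)
step 8: apply (-4, -3) → (-5, 20)

(-5, 20)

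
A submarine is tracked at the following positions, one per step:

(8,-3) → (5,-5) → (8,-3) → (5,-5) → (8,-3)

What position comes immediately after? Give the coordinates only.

Step-to-step displacements: (-3,-2), (+3,+2), (-3,-2), (+3,+2); each is -1× the previous.
step 5: (8,-3) + (-3,-2) → (5,-5)

(5,-5)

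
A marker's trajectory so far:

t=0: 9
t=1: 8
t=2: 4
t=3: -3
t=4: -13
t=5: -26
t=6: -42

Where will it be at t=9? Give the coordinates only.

Successive displacements: -1, -4, -7, -10, -13, -16 — each changes by -3.
step 7: -42 − 19 → -61
step 8: -61 − 22 → -83
step 9: -83 − 25 → -108

-108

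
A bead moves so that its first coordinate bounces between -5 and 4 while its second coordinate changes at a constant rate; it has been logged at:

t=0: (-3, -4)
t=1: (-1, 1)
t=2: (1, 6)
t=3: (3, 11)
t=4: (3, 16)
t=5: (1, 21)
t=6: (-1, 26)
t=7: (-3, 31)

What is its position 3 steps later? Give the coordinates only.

(-1, 46)

The first coordinate reflects between -5 and 4, moving 2 per step.
  step 8: -3 → -5
  step 9: -5 → -3
  step 10: -3 → -1
The second coordinate changes by +5 each step: at step 10 it is 46.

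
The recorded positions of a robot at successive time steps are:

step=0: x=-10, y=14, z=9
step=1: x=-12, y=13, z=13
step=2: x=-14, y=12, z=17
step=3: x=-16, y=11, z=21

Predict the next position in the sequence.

x=-18, y=10, z=25

The position changes by (-2,-1,+4) every step.
step 4: x=-16, y=11, z=21 + (-2,-1,+4) → x=-18, y=10, z=25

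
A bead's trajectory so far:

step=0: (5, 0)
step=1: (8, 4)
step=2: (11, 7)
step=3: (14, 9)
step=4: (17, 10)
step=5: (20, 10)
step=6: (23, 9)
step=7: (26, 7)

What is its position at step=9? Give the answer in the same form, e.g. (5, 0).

First differences are (+3, +4), (+3, +3), (+3, +2), (+3, +1), (+3, +0), (+3, -1), (+3, -2); their common second difference is (+0, -1) (constant acceleration).
step 8: (26, 7) + (+3, -3) → (29, 4)
step 9: (29, 4) + (+3, -4) → (32, 0)

(32, 0)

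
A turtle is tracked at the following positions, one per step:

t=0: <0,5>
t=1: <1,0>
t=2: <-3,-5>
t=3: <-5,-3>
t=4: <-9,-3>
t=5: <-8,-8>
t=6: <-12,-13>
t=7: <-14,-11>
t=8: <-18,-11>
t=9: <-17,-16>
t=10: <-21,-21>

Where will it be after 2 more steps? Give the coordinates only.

Differencing gives <+1,-5>, <-4,-5>, <-2,+2>, <-4,+0>, <+1,-5>, <-4,-5>, <-2,+2>, <-4,+0>, <+1,-5>, <-4,-5>. This is the pattern <+1,-5>, <-4,-5>, <-2,+2>, <-4,+0> repeated.
step 11: apply <-2,+2> → <-23,-19>
step 12: apply <-4,+0> → <-27,-19>

<-27,-19>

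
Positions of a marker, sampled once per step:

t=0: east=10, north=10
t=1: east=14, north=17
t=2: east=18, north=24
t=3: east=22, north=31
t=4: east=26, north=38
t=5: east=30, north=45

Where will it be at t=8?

east=42, north=66

Each step adds (+4, +7) to the position.
step 6: east=30, north=45 + (+4, +7) → east=34, north=52
step 7: east=34, north=52 + (+4, +7) → east=38, north=59
step 8: east=38, north=59 + (+4, +7) → east=42, north=66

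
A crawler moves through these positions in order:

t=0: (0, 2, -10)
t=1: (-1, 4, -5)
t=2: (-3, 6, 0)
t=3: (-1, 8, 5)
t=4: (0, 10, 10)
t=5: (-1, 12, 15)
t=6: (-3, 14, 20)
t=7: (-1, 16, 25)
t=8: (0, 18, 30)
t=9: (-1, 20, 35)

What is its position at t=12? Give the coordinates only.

First: cycles through 0, -1, -3, -1 every 4 steps. Step 12 lands at position 0 of the cycle → 0.
Second: linear, +2 per step → 26 at step 12.
Third: linear, +5 per step → 50 at step 12.

(0, 26, 50)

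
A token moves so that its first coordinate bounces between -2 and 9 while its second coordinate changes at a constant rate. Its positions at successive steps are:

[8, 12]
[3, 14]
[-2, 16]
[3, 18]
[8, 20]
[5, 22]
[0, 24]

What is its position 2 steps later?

The first coordinate reflects between -2 and 9, moving 5 per step.
  step 7: 0 → 1
  step 8: 1 → 6
The second coordinate changes by +2 each step: at step 8 it is 28.

[6, 28]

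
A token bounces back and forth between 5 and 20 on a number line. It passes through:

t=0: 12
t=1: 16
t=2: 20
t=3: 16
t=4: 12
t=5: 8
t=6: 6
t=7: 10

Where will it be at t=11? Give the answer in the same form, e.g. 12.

14

The value reflects between 5 and 20, moving 4 per step.
  step 8: 10 → 14
  step 9: 14 → 18
  step 10: 18 → 18
  step 11: 18 → 14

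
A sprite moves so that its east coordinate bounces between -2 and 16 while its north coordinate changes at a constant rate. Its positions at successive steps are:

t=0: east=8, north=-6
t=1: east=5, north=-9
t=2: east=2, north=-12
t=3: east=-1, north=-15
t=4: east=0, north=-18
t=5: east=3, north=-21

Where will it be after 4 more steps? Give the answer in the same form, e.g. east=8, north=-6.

The east coordinate travels 3 per step and bounces off the walls at -2 and 16.
  step 6: 3 → 6
  step 7: 6 → 9
  step 8: 9 → 12
  step 9: 12 → 15
The north coordinate changes by -3 each step: at step 9 it is -33.

east=15, north=-33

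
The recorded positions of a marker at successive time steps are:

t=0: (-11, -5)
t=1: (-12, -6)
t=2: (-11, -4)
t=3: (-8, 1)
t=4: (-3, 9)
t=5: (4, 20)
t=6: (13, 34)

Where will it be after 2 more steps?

First differences are (-1, -1), (+1, +2), (+3, +5), (+5, +8), (+7, +11), (+9, +14); their common second difference is (+2, +3) (constant acceleration).
step 7: (13, 34) + (+11, +17) → (24, 51)
step 8: (24, 51) + (+13, +20) → (37, 71)

(37, 71)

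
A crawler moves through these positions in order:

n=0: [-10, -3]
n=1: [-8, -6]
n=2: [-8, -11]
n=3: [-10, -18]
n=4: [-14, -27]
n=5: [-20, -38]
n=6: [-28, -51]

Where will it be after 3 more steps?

[-64, -102]

First differences are [+2, -3], [+0, -5], [-2, -7], [-4, -9], [-6, -11], [-8, -13]; their common second difference is [-2, -2] (constant acceleration).
step 7: [-28, -51] + [-10, -15] → [-38, -66]
step 8: [-38, -66] + [-12, -17] → [-50, -83]
step 9: [-50, -83] + [-14, -19] → [-64, -102]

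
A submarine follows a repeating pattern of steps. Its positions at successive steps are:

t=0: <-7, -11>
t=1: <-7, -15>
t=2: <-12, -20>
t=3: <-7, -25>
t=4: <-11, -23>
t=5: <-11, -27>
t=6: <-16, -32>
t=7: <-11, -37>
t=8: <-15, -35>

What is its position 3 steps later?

Step-to-step displacements: <+0, -4>, <-5, -5>, <+5, -5>, <-4, +2>, <+0, -4>, <-5, -5>, <+5, -5>, <-4, +2> — a repeating cycle of length 4.
step 9: apply <+0, -4> → <-15, -39>
step 10: apply <-5, -5> → <-20, -44>
step 11: apply <+5, -5> → <-15, -49>

<-15, -49>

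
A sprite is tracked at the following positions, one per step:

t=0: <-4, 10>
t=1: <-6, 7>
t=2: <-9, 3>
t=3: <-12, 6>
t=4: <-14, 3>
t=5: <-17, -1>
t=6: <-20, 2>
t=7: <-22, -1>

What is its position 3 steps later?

<-30, -5>

Step-to-step displacements: <-2, -3>, <-3, -4>, <-3, +3>, <-2, -3>, <-3, -4>, <-3, +3>, <-2, -3> — a repeating cycle of length 3.
step 8: apply <-3, -4> → <-25, -5>
step 9: apply <-3, +3> → <-28, -2>
step 10: apply <-2, -3> → <-30, -5>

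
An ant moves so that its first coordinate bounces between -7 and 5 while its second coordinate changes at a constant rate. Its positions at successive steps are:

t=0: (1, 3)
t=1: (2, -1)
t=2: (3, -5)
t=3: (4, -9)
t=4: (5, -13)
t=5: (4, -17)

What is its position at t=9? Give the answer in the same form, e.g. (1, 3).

(0, -33)

The first coordinate reflects between -7 and 5, moving 1 per step.
  step 6: 4 → 3
  step 7: 3 → 2
  step 8: 2 → 1
  step 9: 1 → 0
The second coordinate changes by -4 each step: at step 9 it is -33.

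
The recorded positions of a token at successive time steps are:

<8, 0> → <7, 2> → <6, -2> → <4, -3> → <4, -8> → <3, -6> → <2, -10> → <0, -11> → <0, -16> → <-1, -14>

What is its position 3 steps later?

The moves between consecutive positions are <-1, +2>, <-1, -4>, <-2, -1>, <+0, -5>, <-1, +2>, <-1, -4>, <-2, -1>, <+0, -5>, <-1, +2>; they repeat the 4-cycle [<-1, +2>, <-1, -4>, <-2, -1>, <+0, -5>].
step 10: apply <-1, -4> → <-2, -18>
step 11: apply <-2, -1> → <-4, -19>
step 12: apply <+0, -5> → <-4, -24>

<-4, -24>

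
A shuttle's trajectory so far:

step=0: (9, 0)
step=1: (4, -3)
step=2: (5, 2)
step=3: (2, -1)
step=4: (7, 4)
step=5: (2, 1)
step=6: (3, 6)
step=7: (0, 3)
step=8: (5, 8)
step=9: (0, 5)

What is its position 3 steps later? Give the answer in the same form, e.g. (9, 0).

(3, 12)

The moves between consecutive positions are (-5, -3), (+1, +5), (-3, -3), (+5, +5), (-5, -3), (+1, +5), (-3, -3), (+5, +5), (-5, -3); they repeat the 4-cycle [(-5, -3), (+1, +5), (-3, -3), (+5, +5)].
step 10: apply (+1, +5) → (1, 10)
step 11: apply (-3, -3) → (-2, 7)
step 12: apply (+5, +5) → (3, 12)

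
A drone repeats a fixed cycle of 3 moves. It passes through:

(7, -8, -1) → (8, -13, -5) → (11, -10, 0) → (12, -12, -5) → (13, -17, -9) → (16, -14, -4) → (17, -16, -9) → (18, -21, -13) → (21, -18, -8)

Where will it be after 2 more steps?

(23, -25, -17)

Step-to-step displacements: (+1, -5, -4), (+3, +3, +5), (+1, -2, -5), (+1, -5, -4), (+3, +3, +5), (+1, -2, -5), (+1, -5, -4), (+3, +3, +5) — a repeating cycle of length 3.
step 9: apply (+1, -2, -5) → (22, -20, -13)
step 10: apply (+1, -5, -4) → (23, -25, -17)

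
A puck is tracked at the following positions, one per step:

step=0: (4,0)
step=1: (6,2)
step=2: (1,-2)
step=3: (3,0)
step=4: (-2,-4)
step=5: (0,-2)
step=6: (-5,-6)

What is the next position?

The moves between consecutive positions are (+2,+2), (-5,-4), (+2,+2), (-5,-4), (+2,+2), (-5,-4); they repeat the 2-cycle [(+2,+2), (-5,-4)].
step 7: apply (+2,+2) → (-3,-4)

(-3,-4)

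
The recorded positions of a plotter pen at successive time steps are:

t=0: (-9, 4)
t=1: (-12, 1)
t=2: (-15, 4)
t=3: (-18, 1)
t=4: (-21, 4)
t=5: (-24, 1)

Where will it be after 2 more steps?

(-30, 1)

First: linear, -3 per step → -30 at step 7.
Second: cycles through 4, 1 every 2 steps. Step 7 lands at position 1 of the cycle → 1.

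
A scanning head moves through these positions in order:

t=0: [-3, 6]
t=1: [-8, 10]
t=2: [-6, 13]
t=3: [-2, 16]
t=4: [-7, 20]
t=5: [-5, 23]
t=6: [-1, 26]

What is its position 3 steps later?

The moves between consecutive positions are [-5, +4], [+2, +3], [+4, +3], [-5, +4], [+2, +3], [+4, +3]; they repeat the 3-cycle [[-5, +4], [+2, +3], [+4, +3]].
step 7: apply [-5, +4] → [-6, 30]
step 8: apply [+2, +3] → [-4, 33]
step 9: apply [+4, +3] → [0, 36]

[0, 36]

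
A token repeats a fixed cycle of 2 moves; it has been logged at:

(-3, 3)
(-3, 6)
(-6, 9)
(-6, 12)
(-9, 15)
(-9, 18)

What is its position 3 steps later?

Differencing gives (+0, +3), (-3, +3), (+0, +3), (-3, +3), (+0, +3). This is the pattern (+0, +3), (-3, +3) repeated.
step 6: apply (-3, +3) → (-12, 21)
step 7: apply (+0, +3) → (-12, 24)
step 8: apply (-3, +3) → (-15, 27)

(-15, 27)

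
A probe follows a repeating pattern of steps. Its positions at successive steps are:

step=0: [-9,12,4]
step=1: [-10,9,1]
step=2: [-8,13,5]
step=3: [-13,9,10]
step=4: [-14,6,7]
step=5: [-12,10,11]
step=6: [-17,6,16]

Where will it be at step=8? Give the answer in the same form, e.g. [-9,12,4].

[-16,7,17]

Step-to-step displacements: [-1,-3,-3], [+2,+4,+4], [-5,-4,+5], [-1,-3,-3], [+2,+4,+4], [-5,-4,+5] — a repeating cycle of length 3.
step 7: apply [-1,-3,-3] → [-18,3,13]
step 8: apply [+2,+4,+4] → [-16,7,17]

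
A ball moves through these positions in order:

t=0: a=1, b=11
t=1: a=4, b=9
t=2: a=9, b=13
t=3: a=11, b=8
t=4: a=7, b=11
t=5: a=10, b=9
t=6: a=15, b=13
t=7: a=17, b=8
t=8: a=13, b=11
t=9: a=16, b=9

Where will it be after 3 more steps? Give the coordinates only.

Step-to-step displacements: (+3, -2), (+5, +4), (+2, -5), (-4, +3), (+3, -2), (+5, +4), (+2, -5), (-4, +3), (+3, -2) — a repeating cycle of length 4.
step 10: apply (+5, +4) → a=21, b=13
step 11: apply (+2, -5) → a=23, b=8
step 12: apply (-4, +3) → a=19, b=11

a=19, b=11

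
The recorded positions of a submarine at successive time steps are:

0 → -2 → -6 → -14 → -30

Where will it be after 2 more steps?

-126

Step-to-step displacements: -2, -4, -8, -16; each is 2× the previous.
step 5: -30 − 32 → -62
step 6: -62 − 64 → -126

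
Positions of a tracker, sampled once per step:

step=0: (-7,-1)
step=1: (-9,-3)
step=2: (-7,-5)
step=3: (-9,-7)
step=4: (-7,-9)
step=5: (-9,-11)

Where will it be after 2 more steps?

First: cycles through -7, -9 every 2 steps. Step 7 lands at position 1 of the cycle → -9.
Second: linear, -2 per step → -15 at step 7.

(-9,-15)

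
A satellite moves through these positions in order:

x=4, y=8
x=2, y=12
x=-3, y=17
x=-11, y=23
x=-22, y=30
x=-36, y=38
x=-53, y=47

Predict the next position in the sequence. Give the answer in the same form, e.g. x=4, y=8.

Successive displacements: (-2,+4), (-5,+5), (-8,+6), (-11,+7), (-14,+8), (-17,+9) — each changes by (-3,+1).
step 7: x=-53, y=47 + (-20,+10) → x=-73, y=57

x=-73, y=57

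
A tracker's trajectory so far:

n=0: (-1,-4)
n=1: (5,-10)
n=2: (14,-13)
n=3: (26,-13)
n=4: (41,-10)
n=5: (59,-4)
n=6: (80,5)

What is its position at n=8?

Successive displacements: (+6,-6), (+9,-3), (+12,+0), (+15,+3), (+18,+6), (+21,+9) — each changes by (+3,+3).
step 7: (80,5) + (+24,+12) → (104,17)
step 8: (104,17) + (+27,+15) → (131,32)

(131,32)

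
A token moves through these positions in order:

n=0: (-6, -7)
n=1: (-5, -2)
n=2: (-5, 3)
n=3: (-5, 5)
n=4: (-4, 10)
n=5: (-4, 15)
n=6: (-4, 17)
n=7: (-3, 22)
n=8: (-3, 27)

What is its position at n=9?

(-3, 29)

The moves between consecutive positions are (+1, +5), (+0, +5), (+0, +2), (+1, +5), (+0, +5), (+0, +2), (+1, +5), (+0, +5); they repeat the 3-cycle [(+1, +5), (+0, +5), (+0, +2)].
step 9: apply (+0, +2) → (-3, 29)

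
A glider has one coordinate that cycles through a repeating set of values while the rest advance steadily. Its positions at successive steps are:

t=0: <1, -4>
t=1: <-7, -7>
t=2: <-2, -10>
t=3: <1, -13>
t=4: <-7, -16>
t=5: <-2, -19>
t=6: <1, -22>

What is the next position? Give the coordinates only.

<-7, -25>

First: cycles through 1, -7, -2 every 3 steps. Step 7 lands at position 1 of the cycle → -7.
Second: linear, -3 per step → -25 at step 7.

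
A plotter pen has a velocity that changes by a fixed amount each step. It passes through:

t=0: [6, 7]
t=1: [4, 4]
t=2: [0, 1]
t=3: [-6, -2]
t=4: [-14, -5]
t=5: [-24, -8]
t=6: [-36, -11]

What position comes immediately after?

First differences are [-2, -3], [-4, -3], [-6, -3], [-8, -3], [-10, -3], [-12, -3]; their common second difference is [-2, +0] (constant acceleration).
step 7: [-36, -11] + [-14, -3] → [-50, -14]

[-50, -14]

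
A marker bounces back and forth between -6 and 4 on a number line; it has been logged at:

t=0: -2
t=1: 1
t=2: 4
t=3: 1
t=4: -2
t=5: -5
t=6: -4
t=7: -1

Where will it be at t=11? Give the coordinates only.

The value reflects between -6 and 4, moving 3 per step.
  step 8: -1 → 2
  step 9: 2 → 3
  step 10: 3 → 0
  step 11: 0 → -3

-3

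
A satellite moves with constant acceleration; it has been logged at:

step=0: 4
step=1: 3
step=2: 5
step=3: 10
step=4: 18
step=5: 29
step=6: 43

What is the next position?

60

Successive displacements: -1, +2, +5, +8, +11, +14 — each changes by +3.
step 7: 43 + 17 → 60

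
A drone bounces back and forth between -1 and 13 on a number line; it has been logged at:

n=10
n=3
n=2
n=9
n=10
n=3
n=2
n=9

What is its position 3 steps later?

n=2

The value travels 7 per step and bounces off the walls at -1 and 13.
  step 8: 9 → 10
  step 9: 10 → 3
  step 10: 3 → 2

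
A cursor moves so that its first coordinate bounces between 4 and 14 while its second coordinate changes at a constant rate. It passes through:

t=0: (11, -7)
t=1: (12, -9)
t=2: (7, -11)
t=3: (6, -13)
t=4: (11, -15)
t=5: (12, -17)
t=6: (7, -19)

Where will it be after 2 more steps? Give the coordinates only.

The first coordinate reflects between 4 and 14, moving 5 per step.
  step 7: 7 → 6
  step 8: 6 → 11
The second coordinate changes by -2 each step: at step 8 it is -23.

(11, -23)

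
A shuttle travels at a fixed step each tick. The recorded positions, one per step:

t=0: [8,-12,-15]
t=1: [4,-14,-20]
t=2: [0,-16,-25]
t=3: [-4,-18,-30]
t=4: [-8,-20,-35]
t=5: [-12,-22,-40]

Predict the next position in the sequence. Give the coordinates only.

Each step adds [-4,-2,-5] to the position.
step 6: [-12,-22,-40] + [-4,-2,-5] → [-16,-24,-45]

[-16,-24,-45]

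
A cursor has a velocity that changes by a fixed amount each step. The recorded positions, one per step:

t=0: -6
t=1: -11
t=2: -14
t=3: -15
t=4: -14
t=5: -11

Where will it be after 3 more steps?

10

First differences are -5, -3, -1, +1, +3; their common second difference is +2 (constant acceleration).
step 6: -11 + 5 → -6
step 7: -6 + 7 → 1
step 8: 1 + 9 → 10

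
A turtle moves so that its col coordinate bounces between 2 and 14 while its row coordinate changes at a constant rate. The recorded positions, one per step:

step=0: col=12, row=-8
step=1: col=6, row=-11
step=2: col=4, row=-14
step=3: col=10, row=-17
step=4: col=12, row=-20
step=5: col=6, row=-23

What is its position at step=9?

col=6, row=-35

The col coordinate travels 6 per step and bounces off the walls at 2 and 14.
  step 6: 6 → 4
  step 7: 4 → 10
  step 8: 10 → 12
  step 9: 12 → 6
The row coordinate changes by -3 each step: at step 9 it is -35.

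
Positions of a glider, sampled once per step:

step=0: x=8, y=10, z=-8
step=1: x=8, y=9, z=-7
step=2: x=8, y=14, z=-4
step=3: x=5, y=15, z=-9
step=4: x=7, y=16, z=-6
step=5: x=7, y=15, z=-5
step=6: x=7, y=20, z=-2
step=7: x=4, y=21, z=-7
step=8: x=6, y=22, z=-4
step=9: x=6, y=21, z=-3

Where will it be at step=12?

x=5, y=28, z=-2

The moves between consecutive positions are (+0, -1, +1), (+0, +5, +3), (-3, +1, -5), (+2, +1, +3), (+0, -1, +1), (+0, +5, +3), (-3, +1, -5), (+2, +1, +3), (+0, -1, +1); they repeat the 4-cycle [(+0, -1, +1), (+0, +5, +3), (-3, +1, -5), (+2, +1, +3)].
step 10: apply (+0, +5, +3) → x=6, y=26, z=0
step 11: apply (-3, +1, -5) → x=3, y=27, z=-5
step 12: apply (+2, +1, +3) → x=5, y=28, z=-2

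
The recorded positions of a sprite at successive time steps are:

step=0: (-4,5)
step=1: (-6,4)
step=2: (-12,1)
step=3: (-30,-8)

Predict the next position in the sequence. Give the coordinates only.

Step-to-step displacements: (-2,-1), (-6,-3), (-18,-9); each is 3× the previous.
step 4: (-30,-8) + (-54,-27) → (-84,-35)

(-84,-35)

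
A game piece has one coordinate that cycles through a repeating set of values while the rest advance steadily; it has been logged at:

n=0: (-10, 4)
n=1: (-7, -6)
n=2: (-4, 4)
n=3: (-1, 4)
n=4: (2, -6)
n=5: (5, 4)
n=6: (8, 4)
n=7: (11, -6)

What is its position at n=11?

The first coordinate changes by +3 each step, so at step 11 it is -10 + 11·(3) = 23.
The second coordinate repeats the cycle [4, -6, 4] with period 3; step 11 mod 3 = 2, giving 4.

(23, 4)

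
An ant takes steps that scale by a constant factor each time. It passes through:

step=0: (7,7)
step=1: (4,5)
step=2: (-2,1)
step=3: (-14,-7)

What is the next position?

(-38,-23)

Step-to-step displacements: (-3,-2), (-6,-4), (-12,-8); each is 2× the previous.
step 4: (-14,-7) + (-24,-16) → (-38,-23)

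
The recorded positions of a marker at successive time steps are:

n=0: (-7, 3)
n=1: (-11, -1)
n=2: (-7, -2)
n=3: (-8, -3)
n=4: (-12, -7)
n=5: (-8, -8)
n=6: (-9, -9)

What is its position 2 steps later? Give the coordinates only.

(-9, -14)

Step-to-step displacements: (-4, -4), (+4, -1), (-1, -1), (-4, -4), (+4, -1), (-1, -1) — a repeating cycle of length 3.
step 7: apply (-4, -4) → (-13, -13)
step 8: apply (+4, -1) → (-9, -14)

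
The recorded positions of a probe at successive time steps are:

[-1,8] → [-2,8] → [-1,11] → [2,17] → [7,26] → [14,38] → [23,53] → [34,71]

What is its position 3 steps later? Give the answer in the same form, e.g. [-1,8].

First differences are [-1,+0], [+1,+3], [+3,+6], [+5,+9], [+7,+12], [+9,+15], [+11,+18]; their common second difference is [+2,+3] (constant acceleration).
step 8: [34,71] + [+13,+21] → [47,92]
step 9: [47,92] + [+15,+24] → [62,116]
step 10: [62,116] + [+17,+27] → [79,143]

[79,143]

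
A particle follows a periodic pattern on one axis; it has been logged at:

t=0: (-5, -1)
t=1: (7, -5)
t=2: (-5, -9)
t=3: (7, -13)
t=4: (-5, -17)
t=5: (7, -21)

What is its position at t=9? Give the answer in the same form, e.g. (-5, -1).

(7, -37)

First: cycles through -5, 7 every 2 steps. Step 9 lands at position 1 of the cycle → 7.
Second: linear, -4 per step → -37 at step 9.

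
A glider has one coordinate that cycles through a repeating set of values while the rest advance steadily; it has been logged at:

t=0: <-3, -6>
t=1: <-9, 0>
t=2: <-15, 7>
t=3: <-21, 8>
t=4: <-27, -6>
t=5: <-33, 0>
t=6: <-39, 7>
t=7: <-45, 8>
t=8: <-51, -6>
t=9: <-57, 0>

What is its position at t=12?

The first coordinate changes by -6 each step, so at step 12 it is -3 + 12·(-6) = -75.
The second coordinate repeats the cycle [-6, 0, 7, 8] with period 4; step 12 mod 4 = 0, giving -6.

<-75, -6>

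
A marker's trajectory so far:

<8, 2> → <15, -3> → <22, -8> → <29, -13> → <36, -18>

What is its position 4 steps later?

The position changes by <+7, -5> every step.
step 5: <36, -18> + <+7, -5> → <43, -23>
step 6: <43, -23> + <+7, -5> → <50, -28>
step 7: <50, -28> + <+7, -5> → <57, -33>
step 8: <57, -33> + <+7, -5> → <64, -38>

<64, -38>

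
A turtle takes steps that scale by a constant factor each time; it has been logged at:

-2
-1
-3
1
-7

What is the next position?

The jumps are +1, -2, +4, -8 — a geometric progression with ratio -2.
step 5: -7 + 16 → 9

9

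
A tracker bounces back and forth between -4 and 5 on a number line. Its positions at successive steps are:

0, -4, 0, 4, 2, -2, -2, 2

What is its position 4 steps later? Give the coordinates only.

The value reflects between -4 and 5, moving 4 per step.
  step 8: 2 → 4
  step 9: 4 → 0
  step 10: 0 → -4
  step 11: -4 → 0

0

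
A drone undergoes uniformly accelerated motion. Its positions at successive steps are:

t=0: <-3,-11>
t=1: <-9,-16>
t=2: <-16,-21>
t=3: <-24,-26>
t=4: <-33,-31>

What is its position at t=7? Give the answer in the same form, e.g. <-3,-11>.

<-66,-46>

Successive displacements: <-6,-5>, <-7,-5>, <-8,-5>, <-9,-5> — each changes by <-1,+0>.
step 5: <-33,-31> + <-10,-5> → <-43,-36>
step 6: <-43,-36> + <-11,-5> → <-54,-41>
step 7: <-54,-41> + <-12,-5> → <-66,-46>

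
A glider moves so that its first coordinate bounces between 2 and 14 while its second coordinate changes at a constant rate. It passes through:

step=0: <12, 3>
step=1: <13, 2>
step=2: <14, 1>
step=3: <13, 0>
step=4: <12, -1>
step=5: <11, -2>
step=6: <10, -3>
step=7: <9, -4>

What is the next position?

<8, -5>

The first coordinate travels 1 per step and bounces off the walls at 2 and 14.
  step 8: 9 → 8
The second coordinate changes by -1 each step: at step 8 it is -5.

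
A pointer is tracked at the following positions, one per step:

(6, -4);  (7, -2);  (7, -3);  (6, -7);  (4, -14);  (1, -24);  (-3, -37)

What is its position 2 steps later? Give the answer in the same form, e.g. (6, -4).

Successive displacements: (+1, +2), (+0, -1), (-1, -4), (-2, -7), (-3, -10), (-4, -13) — each changes by (-1, -3).
step 7: (-3, -37) + (-5, -16) → (-8, -53)
step 8: (-8, -53) + (-6, -19) → (-14, -72)

(-14, -72)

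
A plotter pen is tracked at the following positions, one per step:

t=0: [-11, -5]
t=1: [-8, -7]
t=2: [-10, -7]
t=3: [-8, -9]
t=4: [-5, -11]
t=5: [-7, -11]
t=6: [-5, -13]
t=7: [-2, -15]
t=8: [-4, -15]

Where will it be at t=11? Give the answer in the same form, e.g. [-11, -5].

[-1, -19]

Differencing gives [+3, -2], [-2, +0], [+2, -2], [+3, -2], [-2, +0], [+2, -2], [+3, -2], [-2, +0]. This is the pattern [+3, -2], [-2, +0], [+2, -2] repeated.
step 9: apply [+2, -2] → [-2, -17]
step 10: apply [+3, -2] → [1, -19]
step 11: apply [-2, +0] → [-1, -19]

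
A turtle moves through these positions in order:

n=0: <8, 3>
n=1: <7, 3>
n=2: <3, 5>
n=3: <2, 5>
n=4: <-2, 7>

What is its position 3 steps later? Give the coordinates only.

<-8, 9>

Differencing gives <-1, +0>, <-4, +2>, <-1, +0>, <-4, +2>. This is the pattern <-1, +0>, <-4, +2> repeated.
step 5: apply <-1, +0> → <-3, 7>
step 6: apply <-4, +2> → <-7, 9>
step 7: apply <-1, +0> → <-8, 9>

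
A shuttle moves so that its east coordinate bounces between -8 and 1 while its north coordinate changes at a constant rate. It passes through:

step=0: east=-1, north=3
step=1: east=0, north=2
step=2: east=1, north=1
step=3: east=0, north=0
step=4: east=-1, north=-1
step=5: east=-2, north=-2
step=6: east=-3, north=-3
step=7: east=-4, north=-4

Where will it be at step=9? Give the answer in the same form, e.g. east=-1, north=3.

The east coordinate travels 1 per step and bounces off the walls at -8 and 1.
  step 8: -4 → -5
  step 9: -5 → -6
The north coordinate changes by -1 each step: at step 9 it is -6.

east=-6, north=-6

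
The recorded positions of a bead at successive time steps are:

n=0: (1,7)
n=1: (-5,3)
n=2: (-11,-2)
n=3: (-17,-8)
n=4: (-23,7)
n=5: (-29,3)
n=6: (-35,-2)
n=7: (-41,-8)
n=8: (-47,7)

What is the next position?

First: linear, -6 per step → -53 at step 9.
Second: cycles through 7, 3, -2, -8 every 4 steps. Step 9 lands at position 1 of the cycle → 3.

(-53,3)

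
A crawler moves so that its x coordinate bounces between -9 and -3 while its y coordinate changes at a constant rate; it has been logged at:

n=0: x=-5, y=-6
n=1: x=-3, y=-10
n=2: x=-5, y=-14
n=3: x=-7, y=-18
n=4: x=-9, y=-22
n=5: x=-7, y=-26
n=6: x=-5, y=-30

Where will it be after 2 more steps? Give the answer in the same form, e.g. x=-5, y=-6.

x=-5, y=-38

The x coordinate travels 2 per step and bounces off the walls at -9 and -3.
  step 7: -5 → -3
  step 8: -3 → -5
The y coordinate changes by -4 each step: at step 8 it is -38.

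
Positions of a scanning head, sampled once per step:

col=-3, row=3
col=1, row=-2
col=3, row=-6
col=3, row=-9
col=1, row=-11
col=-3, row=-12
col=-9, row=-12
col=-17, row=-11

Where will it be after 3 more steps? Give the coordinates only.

Taking differences between consecutive positions: (+4, -5), (+2, -4), (+0, -3), (-2, -2), (-4, -1), (-6, +0), (-8, +1). These grow by (-2, +1) each step.
step 8: col=-17, row=-11 + (-10, +2) → col=-27, row=-9
step 9: col=-27, row=-9 + (-12, +3) → col=-39, row=-6
step 10: col=-39, row=-6 + (-14, +4) → col=-53, row=-2

col=-53, row=-2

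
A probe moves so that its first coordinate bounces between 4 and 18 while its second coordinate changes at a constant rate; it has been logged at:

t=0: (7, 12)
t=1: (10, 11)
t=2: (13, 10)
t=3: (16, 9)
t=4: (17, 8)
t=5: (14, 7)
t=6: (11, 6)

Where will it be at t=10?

The first coordinate travels 3 per step and bounces off the walls at 4 and 18.
  step 7: 11 → 8
  step 8: 8 → 5
  step 9: 5 → 6
  step 10: 6 → 9
The second coordinate changes by -1 each step: at step 10 it is 2.

(9, 2)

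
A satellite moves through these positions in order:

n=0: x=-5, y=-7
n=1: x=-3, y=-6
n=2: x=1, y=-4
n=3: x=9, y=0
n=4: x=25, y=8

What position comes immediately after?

x=57, y=24

The jumps are (+2, +1), (+4, +2), (+8, +4), (+16, +8) — a geometric progression with ratio 2.
step 5: x=25, y=8 + (+32, +16) → x=57, y=24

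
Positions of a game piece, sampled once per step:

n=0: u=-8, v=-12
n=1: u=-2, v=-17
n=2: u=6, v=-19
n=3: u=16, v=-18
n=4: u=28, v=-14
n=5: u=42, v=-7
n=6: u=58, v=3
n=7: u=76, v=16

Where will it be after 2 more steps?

u=118, v=51

Successive displacements: (+6,-5), (+8,-2), (+10,+1), (+12,+4), (+14,+7), (+16,+10), (+18,+13) — each changes by (+2,+3).
step 8: u=76, v=16 + (+20,+16) → u=96, v=32
step 9: u=96, v=32 + (+22,+19) → u=118, v=51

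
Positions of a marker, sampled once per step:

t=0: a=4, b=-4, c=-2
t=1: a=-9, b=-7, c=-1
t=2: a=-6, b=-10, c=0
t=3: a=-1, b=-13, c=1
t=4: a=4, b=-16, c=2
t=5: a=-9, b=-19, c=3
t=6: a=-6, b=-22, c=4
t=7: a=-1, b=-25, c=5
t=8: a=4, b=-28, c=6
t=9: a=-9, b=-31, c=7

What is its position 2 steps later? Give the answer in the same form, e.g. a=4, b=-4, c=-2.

a=-1, b=-37, c=9

A: cycles through 4, -9, -6, -1 every 4 steps. Step 11 lands at position 3 of the cycle → -1.
B: linear, -3 per step → -37 at step 11.
C: linear, +1 per step → 9 at step 11.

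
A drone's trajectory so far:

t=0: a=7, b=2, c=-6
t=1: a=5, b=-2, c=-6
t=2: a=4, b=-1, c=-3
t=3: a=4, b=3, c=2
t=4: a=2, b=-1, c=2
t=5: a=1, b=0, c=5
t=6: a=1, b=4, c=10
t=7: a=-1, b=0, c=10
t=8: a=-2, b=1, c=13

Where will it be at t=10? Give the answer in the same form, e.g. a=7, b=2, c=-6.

a=-4, b=1, c=18

Step-to-step displacements: (-2, -4, +0), (-1, +1, +3), (+0, +4, +5), (-2, -4, +0), (-1, +1, +3), (+0, +4, +5), (-2, -4, +0), (-1, +1, +3) — a repeating cycle of length 3.
step 9: apply (+0, +4, +5) → a=-2, b=5, c=18
step 10: apply (-2, -4, +0) → a=-4, b=1, c=18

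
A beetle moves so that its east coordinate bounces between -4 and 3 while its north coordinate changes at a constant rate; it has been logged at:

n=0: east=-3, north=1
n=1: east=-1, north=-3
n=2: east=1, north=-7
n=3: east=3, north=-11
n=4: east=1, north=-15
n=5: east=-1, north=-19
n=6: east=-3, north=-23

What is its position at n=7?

The east coordinate reflects between -4 and 3, moving 2 per step.
  step 7: -3 → -3
The north coordinate changes by -4 each step: at step 7 it is -27.

east=-3, north=-27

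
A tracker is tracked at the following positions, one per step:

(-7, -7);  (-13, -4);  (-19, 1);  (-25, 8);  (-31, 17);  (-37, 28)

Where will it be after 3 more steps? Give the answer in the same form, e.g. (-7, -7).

First differences are (-6, +3), (-6, +5), (-6, +7), (-6, +9), (-6, +11); their common second difference is (+0, +2) (constant acceleration).
step 6: (-37, 28) + (-6, +13) → (-43, 41)
step 7: (-43, 41) + (-6, +15) → (-49, 56)
step 8: (-49, 56) + (-6, +17) → (-55, 73)

(-55, 73)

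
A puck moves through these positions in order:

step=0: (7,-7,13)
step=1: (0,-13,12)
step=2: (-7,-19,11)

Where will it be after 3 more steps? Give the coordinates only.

(-28,-37,8)

Each step adds (-7,-6,-1) to the position.
step 3: (-7,-19,11) + (-7,-6,-1) → (-14,-25,10)
step 4: (-14,-25,10) + (-7,-6,-1) → (-21,-31,9)
step 5: (-21,-31,9) + (-7,-6,-1) → (-28,-37,8)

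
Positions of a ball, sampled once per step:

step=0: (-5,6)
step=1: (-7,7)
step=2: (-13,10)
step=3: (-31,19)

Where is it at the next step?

(-85,46)

The jumps are (-2,+1), (-6,+3), (-18,+9) — a geometric progression with ratio 3.
step 4: (-31,19) + (-54,+27) → (-85,46)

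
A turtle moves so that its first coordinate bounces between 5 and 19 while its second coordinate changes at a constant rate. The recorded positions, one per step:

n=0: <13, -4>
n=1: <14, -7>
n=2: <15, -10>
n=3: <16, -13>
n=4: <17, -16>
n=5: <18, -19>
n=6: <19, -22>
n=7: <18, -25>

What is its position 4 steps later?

The first coordinate travels 1 per step and bounces off the walls at 5 and 19.
  step 8: 18 → 17
  step 9: 17 → 16
  step 10: 16 → 15
  step 11: 15 → 14
The second coordinate changes by -3 each step: at step 11 it is -37.

<14, -37>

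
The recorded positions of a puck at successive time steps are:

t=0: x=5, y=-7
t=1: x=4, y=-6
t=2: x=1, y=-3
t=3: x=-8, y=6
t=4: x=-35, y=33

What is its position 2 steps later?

x=-359, y=357

The jumps are (-1, +1), (-3, +3), (-9, +9), (-27, +27) — a geometric progression with ratio 3.
step 5: x=-35, y=33 + (-81, +81) → x=-116, y=114
step 6: x=-116, y=114 + (-243, +243) → x=-359, y=357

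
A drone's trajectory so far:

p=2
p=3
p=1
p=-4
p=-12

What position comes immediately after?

p=-23

Taking differences between consecutive positions: +1, -2, -5, -8. These grow by -3 each step.
step 5: -12 − 11 → p=-23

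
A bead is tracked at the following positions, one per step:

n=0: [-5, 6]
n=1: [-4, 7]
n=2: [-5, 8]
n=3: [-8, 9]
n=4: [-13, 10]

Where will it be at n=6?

[-29, 12]

Taking differences between consecutive positions: [+1, +1], [-1, +1], [-3, +1], [-5, +1]. These grow by [-2, +0] each step.
step 5: [-13, 10] + [-7, +1] → [-20, 11]
step 6: [-20, 11] + [-9, +1] → [-29, 12]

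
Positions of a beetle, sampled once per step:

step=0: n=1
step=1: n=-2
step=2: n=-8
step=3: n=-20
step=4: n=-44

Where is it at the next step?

n=-92

The jumps are -3, -6, -12, -24 — a geometric progression with ratio 2.
step 5: -44 − 48 → n=-92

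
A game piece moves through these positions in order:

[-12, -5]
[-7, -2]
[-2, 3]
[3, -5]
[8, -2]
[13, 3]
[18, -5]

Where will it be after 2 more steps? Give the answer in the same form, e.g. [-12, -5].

[28, 3]

First: linear, +5 per step → 28 at step 8.
Second: cycles through -5, -2, 3 every 3 steps. Step 8 lands at position 2 of the cycle → 3.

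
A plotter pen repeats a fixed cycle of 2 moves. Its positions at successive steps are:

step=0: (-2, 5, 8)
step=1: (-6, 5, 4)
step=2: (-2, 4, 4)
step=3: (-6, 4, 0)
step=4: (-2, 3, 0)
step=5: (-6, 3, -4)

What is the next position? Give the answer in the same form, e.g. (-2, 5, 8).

(-2, 2, -4)

The moves between consecutive positions are (-4, +0, -4), (+4, -1, +0), (-4, +0, -4), (+4, -1, +0), (-4, +0, -4); they repeat the 2-cycle [(-4, +0, -4), (+4, -1, +0)].
step 6: apply (+4, -1, +0) → (-2, 2, -4)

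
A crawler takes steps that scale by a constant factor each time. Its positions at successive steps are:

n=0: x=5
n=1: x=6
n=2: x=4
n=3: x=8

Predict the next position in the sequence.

x=0

Step-to-step displacements: +1, -2, +4; each is -2× the previous.
step 4: 8 − 8 → x=0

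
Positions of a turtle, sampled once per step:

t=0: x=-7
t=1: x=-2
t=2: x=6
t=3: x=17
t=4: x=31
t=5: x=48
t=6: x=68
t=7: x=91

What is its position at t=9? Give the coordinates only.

x=146

Taking differences between consecutive positions: +5, +8, +11, +14, +17, +20, +23. These grow by +3 each step.
step 8: 91 + 26 → x=117
step 9: 117 + 29 → x=146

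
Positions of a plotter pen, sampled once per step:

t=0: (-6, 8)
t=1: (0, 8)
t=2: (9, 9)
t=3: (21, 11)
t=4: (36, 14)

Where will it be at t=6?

(75, 23)

Successive displacements: (+6, +0), (+9, +1), (+12, +2), (+15, +3) — each changes by (+3, +1).
step 5: (36, 14) + (+18, +4) → (54, 18)
step 6: (54, 18) + (+21, +5) → (75, 23)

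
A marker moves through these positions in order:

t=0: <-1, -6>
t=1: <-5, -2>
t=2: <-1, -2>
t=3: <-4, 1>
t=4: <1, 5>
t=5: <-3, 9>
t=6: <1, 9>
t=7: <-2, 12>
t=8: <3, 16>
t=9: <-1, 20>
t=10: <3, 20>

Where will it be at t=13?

<1, 31>

Step-to-step displacements: <-4, +4>, <+4, +0>, <-3, +3>, <+5, +4>, <-4, +4>, <+4, +0>, <-3, +3>, <+5, +4>, <-4, +4>, <+4, +0> — a repeating cycle of length 4.
step 11: apply <-3, +3> → <0, 23>
step 12: apply <+5, +4> → <5, 27>
step 13: apply <-4, +4> → <1, 31>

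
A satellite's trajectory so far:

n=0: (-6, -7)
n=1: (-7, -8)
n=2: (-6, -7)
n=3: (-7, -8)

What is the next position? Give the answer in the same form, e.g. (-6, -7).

(-6, -7)

Step-to-step displacements: (-1, -1), (+1, +1), (-1, -1); each is -1× the previous.
step 4: (-7, -8) + (+1, +1) → (-6, -7)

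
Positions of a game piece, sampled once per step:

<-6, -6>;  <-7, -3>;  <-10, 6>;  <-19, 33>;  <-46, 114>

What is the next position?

Step-to-step displacements: <-1, +3>, <-3, +9>, <-9, +27>, <-27, +81>; each is 3× the previous.
step 5: <-46, 114> + <-81, +243> → <-127, 357>

<-127, 357>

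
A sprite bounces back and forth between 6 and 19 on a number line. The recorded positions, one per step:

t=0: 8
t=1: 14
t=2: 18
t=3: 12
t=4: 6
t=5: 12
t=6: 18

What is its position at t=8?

The value travels 6 per step and bounces off the walls at 6 and 19.
  step 7: 18 → 14
  step 8: 14 → 8

8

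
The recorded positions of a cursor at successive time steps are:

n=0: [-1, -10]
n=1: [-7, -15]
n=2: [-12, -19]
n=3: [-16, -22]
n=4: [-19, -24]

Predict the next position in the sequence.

Taking differences between consecutive positions: [-6, -5], [-5, -4], [-4, -3], [-3, -2]. These grow by [+1, +1] each step.
step 5: [-19, -24] + [-2, -1] → [-21, -25]

[-21, -25]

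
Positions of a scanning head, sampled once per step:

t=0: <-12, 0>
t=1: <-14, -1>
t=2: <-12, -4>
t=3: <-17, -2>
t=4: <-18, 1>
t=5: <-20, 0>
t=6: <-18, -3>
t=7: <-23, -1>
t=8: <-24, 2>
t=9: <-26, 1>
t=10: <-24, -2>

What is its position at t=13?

<-32, 2>

The moves between consecutive positions are <-2, -1>, <+2, -3>, <-5, +2>, <-1, +3>, <-2, -1>, <+2, -3>, <-5, +2>, <-1, +3>, <-2, -1>, <+2, -3>; they repeat the 4-cycle [<-2, -1>, <+2, -3>, <-5, +2>, <-1, +3>].
step 11: apply <-5, +2> → <-29, 0>
step 12: apply <-1, +3> → <-30, 3>
step 13: apply <-2, -1> → <-32, 2>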